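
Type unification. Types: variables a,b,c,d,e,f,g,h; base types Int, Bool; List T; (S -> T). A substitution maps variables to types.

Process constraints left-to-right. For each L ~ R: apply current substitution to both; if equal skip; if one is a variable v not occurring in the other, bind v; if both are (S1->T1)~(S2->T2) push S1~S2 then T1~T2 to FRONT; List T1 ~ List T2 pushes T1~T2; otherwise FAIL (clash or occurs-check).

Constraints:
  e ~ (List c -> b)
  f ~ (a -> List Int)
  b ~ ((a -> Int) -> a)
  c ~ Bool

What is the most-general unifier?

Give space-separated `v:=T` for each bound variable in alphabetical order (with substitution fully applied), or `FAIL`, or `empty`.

step 1: unify e ~ (List c -> b)  [subst: {-} | 3 pending]
  bind e := (List c -> b)
step 2: unify f ~ (a -> List Int)  [subst: {e:=(List c -> b)} | 2 pending]
  bind f := (a -> List Int)
step 3: unify b ~ ((a -> Int) -> a)  [subst: {e:=(List c -> b), f:=(a -> List Int)} | 1 pending]
  bind b := ((a -> Int) -> a)
step 4: unify c ~ Bool  [subst: {e:=(List c -> b), f:=(a -> List Int), b:=((a -> Int) -> a)} | 0 pending]
  bind c := Bool

Answer: b:=((a -> Int) -> a) c:=Bool e:=(List Bool -> ((a -> Int) -> a)) f:=(a -> List Int)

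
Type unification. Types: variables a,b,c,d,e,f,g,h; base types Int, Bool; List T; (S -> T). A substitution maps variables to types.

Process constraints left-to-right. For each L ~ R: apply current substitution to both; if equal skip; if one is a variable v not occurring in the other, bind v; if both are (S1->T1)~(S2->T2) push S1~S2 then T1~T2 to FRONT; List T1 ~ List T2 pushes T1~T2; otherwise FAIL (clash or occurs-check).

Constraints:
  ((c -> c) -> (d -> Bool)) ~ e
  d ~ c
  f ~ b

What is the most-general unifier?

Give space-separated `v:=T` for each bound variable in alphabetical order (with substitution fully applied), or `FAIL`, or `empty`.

step 1: unify ((c -> c) -> (d -> Bool)) ~ e  [subst: {-} | 2 pending]
  bind e := ((c -> c) -> (d -> Bool))
step 2: unify d ~ c  [subst: {e:=((c -> c) -> (d -> Bool))} | 1 pending]
  bind d := c
step 3: unify f ~ b  [subst: {e:=((c -> c) -> (d -> Bool)), d:=c} | 0 pending]
  bind f := b

Answer: d:=c e:=((c -> c) -> (c -> Bool)) f:=b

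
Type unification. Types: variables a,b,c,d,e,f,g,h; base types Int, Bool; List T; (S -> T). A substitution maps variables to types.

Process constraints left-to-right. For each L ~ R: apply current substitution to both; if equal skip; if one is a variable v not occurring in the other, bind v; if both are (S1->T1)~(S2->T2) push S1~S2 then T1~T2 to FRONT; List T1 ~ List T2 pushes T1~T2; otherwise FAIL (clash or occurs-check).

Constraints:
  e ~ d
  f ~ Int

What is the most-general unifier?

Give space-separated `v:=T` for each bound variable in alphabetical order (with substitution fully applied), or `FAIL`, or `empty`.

step 1: unify e ~ d  [subst: {-} | 1 pending]
  bind e := d
step 2: unify f ~ Int  [subst: {e:=d} | 0 pending]
  bind f := Int

Answer: e:=d f:=Int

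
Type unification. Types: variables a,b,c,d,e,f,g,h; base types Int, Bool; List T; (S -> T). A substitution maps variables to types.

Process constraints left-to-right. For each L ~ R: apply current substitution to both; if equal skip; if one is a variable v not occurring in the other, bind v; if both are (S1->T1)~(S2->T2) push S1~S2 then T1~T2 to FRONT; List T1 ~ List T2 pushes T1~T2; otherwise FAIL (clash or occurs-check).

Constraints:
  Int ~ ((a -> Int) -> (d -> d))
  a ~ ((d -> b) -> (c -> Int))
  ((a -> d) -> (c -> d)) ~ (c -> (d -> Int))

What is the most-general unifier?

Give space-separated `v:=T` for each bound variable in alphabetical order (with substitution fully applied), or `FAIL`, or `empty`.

Answer: FAIL

Derivation:
step 1: unify Int ~ ((a -> Int) -> (d -> d))  [subst: {-} | 2 pending]
  clash: Int vs ((a -> Int) -> (d -> d))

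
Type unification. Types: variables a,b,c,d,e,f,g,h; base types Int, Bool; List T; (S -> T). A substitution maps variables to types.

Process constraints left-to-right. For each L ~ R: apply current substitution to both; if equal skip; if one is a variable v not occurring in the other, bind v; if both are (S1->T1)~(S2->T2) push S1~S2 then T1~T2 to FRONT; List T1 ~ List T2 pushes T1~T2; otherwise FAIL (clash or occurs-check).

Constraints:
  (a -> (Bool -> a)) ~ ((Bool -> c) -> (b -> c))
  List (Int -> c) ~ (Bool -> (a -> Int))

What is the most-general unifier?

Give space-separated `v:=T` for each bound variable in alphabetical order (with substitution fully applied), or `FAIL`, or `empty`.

Answer: FAIL

Derivation:
step 1: unify (a -> (Bool -> a)) ~ ((Bool -> c) -> (b -> c))  [subst: {-} | 1 pending]
  -> decompose arrow: push a~(Bool -> c), (Bool -> a)~(b -> c)
step 2: unify a ~ (Bool -> c)  [subst: {-} | 2 pending]
  bind a := (Bool -> c)
step 3: unify (Bool -> (Bool -> c)) ~ (b -> c)  [subst: {a:=(Bool -> c)} | 1 pending]
  -> decompose arrow: push Bool~b, (Bool -> c)~c
step 4: unify Bool ~ b  [subst: {a:=(Bool -> c)} | 2 pending]
  bind b := Bool
step 5: unify (Bool -> c) ~ c  [subst: {a:=(Bool -> c), b:=Bool} | 1 pending]
  occurs-check fail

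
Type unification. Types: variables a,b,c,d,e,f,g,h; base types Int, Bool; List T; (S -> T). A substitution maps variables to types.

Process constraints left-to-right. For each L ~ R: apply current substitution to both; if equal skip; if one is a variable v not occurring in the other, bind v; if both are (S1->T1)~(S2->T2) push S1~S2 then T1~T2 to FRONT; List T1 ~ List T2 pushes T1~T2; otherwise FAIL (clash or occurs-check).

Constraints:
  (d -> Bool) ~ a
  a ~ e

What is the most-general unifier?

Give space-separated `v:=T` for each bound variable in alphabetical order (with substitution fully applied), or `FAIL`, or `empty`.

step 1: unify (d -> Bool) ~ a  [subst: {-} | 1 pending]
  bind a := (d -> Bool)
step 2: unify (d -> Bool) ~ e  [subst: {a:=(d -> Bool)} | 0 pending]
  bind e := (d -> Bool)

Answer: a:=(d -> Bool) e:=(d -> Bool)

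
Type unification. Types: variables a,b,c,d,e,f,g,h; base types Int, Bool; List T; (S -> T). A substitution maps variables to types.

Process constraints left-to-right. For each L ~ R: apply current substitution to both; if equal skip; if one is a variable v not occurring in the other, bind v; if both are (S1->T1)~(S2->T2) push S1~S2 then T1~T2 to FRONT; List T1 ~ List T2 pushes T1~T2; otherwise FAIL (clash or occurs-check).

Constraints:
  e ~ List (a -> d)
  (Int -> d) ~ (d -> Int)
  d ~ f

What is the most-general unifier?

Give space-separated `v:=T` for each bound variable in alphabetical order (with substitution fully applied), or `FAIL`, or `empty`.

step 1: unify e ~ List (a -> d)  [subst: {-} | 2 pending]
  bind e := List (a -> d)
step 2: unify (Int -> d) ~ (d -> Int)  [subst: {e:=List (a -> d)} | 1 pending]
  -> decompose arrow: push Int~d, d~Int
step 3: unify Int ~ d  [subst: {e:=List (a -> d)} | 2 pending]
  bind d := Int
step 4: unify Int ~ Int  [subst: {e:=List (a -> d), d:=Int} | 1 pending]
  -> identical, skip
step 5: unify Int ~ f  [subst: {e:=List (a -> d), d:=Int} | 0 pending]
  bind f := Int

Answer: d:=Int e:=List (a -> Int) f:=Int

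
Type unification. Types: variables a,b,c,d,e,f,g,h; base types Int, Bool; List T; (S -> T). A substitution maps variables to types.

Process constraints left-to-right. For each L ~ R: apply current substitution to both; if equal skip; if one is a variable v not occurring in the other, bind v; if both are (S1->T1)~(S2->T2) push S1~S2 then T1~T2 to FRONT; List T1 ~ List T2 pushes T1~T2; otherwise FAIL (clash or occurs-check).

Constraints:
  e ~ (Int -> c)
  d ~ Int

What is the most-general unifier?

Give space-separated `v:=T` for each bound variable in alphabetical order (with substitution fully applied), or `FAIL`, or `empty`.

step 1: unify e ~ (Int -> c)  [subst: {-} | 1 pending]
  bind e := (Int -> c)
step 2: unify d ~ Int  [subst: {e:=(Int -> c)} | 0 pending]
  bind d := Int

Answer: d:=Int e:=(Int -> c)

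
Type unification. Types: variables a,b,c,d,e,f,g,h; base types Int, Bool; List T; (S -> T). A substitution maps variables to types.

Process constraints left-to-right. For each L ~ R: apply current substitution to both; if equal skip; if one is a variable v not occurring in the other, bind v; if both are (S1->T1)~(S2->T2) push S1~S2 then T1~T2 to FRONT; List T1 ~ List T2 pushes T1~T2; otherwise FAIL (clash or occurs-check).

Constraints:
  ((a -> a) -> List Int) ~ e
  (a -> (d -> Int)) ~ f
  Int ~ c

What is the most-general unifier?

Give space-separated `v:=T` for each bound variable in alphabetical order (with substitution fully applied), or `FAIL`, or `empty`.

Answer: c:=Int e:=((a -> a) -> List Int) f:=(a -> (d -> Int))

Derivation:
step 1: unify ((a -> a) -> List Int) ~ e  [subst: {-} | 2 pending]
  bind e := ((a -> a) -> List Int)
step 2: unify (a -> (d -> Int)) ~ f  [subst: {e:=((a -> a) -> List Int)} | 1 pending]
  bind f := (a -> (d -> Int))
step 3: unify Int ~ c  [subst: {e:=((a -> a) -> List Int), f:=(a -> (d -> Int))} | 0 pending]
  bind c := Int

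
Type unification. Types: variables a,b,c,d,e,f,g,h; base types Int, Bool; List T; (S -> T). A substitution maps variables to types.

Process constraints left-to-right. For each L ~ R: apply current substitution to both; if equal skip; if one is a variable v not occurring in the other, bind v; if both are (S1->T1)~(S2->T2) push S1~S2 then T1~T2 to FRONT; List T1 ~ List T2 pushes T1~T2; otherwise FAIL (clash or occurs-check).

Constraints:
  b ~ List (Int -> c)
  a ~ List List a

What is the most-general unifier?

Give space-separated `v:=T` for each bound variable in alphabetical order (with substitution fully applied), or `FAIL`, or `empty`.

step 1: unify b ~ List (Int -> c)  [subst: {-} | 1 pending]
  bind b := List (Int -> c)
step 2: unify a ~ List List a  [subst: {b:=List (Int -> c)} | 0 pending]
  occurs-check fail: a in List List a

Answer: FAIL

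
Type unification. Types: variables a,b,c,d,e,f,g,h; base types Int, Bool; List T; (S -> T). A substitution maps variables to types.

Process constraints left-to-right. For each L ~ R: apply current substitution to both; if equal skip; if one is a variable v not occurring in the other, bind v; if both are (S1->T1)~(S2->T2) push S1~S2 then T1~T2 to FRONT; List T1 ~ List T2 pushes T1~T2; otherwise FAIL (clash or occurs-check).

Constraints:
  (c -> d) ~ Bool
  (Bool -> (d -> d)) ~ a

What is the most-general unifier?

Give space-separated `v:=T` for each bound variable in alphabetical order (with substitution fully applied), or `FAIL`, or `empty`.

Answer: FAIL

Derivation:
step 1: unify (c -> d) ~ Bool  [subst: {-} | 1 pending]
  clash: (c -> d) vs Bool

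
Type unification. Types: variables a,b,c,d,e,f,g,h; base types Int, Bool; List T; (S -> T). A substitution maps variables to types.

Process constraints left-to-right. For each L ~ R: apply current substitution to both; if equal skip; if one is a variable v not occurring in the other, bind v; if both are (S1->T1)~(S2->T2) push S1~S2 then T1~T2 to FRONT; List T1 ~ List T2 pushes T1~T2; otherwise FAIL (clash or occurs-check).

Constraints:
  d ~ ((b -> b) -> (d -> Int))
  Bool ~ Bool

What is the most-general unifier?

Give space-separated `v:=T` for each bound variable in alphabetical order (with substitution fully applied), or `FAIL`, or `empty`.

Answer: FAIL

Derivation:
step 1: unify d ~ ((b -> b) -> (d -> Int))  [subst: {-} | 1 pending]
  occurs-check fail: d in ((b -> b) -> (d -> Int))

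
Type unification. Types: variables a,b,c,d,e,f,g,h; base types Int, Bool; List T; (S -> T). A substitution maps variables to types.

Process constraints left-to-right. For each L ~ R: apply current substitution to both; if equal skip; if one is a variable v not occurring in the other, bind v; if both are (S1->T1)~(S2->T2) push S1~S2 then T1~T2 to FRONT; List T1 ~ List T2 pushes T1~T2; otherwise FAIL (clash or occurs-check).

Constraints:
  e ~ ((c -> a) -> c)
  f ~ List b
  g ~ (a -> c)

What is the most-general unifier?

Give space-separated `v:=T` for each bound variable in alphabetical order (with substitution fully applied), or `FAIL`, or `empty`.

step 1: unify e ~ ((c -> a) -> c)  [subst: {-} | 2 pending]
  bind e := ((c -> a) -> c)
step 2: unify f ~ List b  [subst: {e:=((c -> a) -> c)} | 1 pending]
  bind f := List b
step 3: unify g ~ (a -> c)  [subst: {e:=((c -> a) -> c), f:=List b} | 0 pending]
  bind g := (a -> c)

Answer: e:=((c -> a) -> c) f:=List b g:=(a -> c)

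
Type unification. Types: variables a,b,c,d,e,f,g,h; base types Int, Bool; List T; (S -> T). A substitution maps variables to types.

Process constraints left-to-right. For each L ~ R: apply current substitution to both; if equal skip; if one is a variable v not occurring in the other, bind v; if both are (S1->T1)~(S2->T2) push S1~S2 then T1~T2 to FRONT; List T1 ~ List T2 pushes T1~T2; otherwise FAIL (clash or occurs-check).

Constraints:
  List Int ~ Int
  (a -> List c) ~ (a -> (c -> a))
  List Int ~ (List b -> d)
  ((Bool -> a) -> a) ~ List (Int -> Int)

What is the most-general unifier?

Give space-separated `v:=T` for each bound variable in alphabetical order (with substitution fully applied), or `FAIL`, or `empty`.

Answer: FAIL

Derivation:
step 1: unify List Int ~ Int  [subst: {-} | 3 pending]
  clash: List Int vs Int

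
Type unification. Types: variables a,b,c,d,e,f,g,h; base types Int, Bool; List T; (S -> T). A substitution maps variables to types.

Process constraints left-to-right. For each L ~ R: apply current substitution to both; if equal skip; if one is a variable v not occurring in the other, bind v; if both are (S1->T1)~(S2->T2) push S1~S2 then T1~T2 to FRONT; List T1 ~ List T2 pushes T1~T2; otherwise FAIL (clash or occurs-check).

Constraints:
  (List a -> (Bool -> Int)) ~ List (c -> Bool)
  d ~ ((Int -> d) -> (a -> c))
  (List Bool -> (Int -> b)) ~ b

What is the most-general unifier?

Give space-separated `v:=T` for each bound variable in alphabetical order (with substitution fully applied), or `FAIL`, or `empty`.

Answer: FAIL

Derivation:
step 1: unify (List a -> (Bool -> Int)) ~ List (c -> Bool)  [subst: {-} | 2 pending]
  clash: (List a -> (Bool -> Int)) vs List (c -> Bool)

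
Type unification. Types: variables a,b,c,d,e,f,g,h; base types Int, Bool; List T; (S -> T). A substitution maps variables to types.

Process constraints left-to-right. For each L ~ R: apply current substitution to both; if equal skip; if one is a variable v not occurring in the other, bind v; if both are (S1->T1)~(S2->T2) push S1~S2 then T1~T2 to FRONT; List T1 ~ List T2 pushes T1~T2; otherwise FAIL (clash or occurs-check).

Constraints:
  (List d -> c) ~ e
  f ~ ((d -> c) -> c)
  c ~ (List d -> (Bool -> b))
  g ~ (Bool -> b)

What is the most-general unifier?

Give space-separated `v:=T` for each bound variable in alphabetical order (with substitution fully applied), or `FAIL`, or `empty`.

step 1: unify (List d -> c) ~ e  [subst: {-} | 3 pending]
  bind e := (List d -> c)
step 2: unify f ~ ((d -> c) -> c)  [subst: {e:=(List d -> c)} | 2 pending]
  bind f := ((d -> c) -> c)
step 3: unify c ~ (List d -> (Bool -> b))  [subst: {e:=(List d -> c), f:=((d -> c) -> c)} | 1 pending]
  bind c := (List d -> (Bool -> b))
step 4: unify g ~ (Bool -> b)  [subst: {e:=(List d -> c), f:=((d -> c) -> c), c:=(List d -> (Bool -> b))} | 0 pending]
  bind g := (Bool -> b)

Answer: c:=(List d -> (Bool -> b)) e:=(List d -> (List d -> (Bool -> b))) f:=((d -> (List d -> (Bool -> b))) -> (List d -> (Bool -> b))) g:=(Bool -> b)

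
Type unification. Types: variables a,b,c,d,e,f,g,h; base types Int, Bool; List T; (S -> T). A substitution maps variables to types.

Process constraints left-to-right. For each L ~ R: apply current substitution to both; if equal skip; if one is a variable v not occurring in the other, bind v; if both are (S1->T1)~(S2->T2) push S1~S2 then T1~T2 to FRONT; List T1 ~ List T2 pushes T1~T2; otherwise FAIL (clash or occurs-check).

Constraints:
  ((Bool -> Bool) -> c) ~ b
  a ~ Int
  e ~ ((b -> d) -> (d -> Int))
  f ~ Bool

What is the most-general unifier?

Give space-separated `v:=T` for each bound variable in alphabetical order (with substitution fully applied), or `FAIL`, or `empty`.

step 1: unify ((Bool -> Bool) -> c) ~ b  [subst: {-} | 3 pending]
  bind b := ((Bool -> Bool) -> c)
step 2: unify a ~ Int  [subst: {b:=((Bool -> Bool) -> c)} | 2 pending]
  bind a := Int
step 3: unify e ~ ((((Bool -> Bool) -> c) -> d) -> (d -> Int))  [subst: {b:=((Bool -> Bool) -> c), a:=Int} | 1 pending]
  bind e := ((((Bool -> Bool) -> c) -> d) -> (d -> Int))
step 4: unify f ~ Bool  [subst: {b:=((Bool -> Bool) -> c), a:=Int, e:=((((Bool -> Bool) -> c) -> d) -> (d -> Int))} | 0 pending]
  bind f := Bool

Answer: a:=Int b:=((Bool -> Bool) -> c) e:=((((Bool -> Bool) -> c) -> d) -> (d -> Int)) f:=Bool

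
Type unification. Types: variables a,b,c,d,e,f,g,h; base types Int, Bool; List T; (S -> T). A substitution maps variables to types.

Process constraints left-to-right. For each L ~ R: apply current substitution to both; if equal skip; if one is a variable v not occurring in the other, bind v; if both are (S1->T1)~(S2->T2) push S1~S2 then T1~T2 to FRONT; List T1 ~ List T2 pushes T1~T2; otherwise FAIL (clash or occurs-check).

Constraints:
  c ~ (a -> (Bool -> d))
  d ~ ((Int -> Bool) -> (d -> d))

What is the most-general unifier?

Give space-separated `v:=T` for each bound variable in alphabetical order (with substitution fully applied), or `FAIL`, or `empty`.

step 1: unify c ~ (a -> (Bool -> d))  [subst: {-} | 1 pending]
  bind c := (a -> (Bool -> d))
step 2: unify d ~ ((Int -> Bool) -> (d -> d))  [subst: {c:=(a -> (Bool -> d))} | 0 pending]
  occurs-check fail: d in ((Int -> Bool) -> (d -> d))

Answer: FAIL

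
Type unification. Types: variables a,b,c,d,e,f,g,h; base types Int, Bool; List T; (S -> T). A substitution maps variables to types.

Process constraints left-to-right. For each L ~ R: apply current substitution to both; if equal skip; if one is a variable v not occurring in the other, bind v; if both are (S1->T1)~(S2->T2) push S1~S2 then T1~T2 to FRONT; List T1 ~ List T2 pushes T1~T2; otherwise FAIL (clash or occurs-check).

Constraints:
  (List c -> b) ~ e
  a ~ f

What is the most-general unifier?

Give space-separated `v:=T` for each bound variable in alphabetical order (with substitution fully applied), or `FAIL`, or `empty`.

Answer: a:=f e:=(List c -> b)

Derivation:
step 1: unify (List c -> b) ~ e  [subst: {-} | 1 pending]
  bind e := (List c -> b)
step 2: unify a ~ f  [subst: {e:=(List c -> b)} | 0 pending]
  bind a := f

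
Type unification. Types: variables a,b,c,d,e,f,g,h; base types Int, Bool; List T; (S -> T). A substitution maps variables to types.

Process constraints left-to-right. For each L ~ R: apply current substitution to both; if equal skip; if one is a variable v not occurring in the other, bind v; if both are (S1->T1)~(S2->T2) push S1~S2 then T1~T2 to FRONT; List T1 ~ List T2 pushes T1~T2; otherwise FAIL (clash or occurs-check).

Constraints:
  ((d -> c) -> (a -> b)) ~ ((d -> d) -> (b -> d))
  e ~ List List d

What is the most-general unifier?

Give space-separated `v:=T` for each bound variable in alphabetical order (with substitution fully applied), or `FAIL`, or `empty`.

Answer: a:=d b:=d c:=d e:=List List d

Derivation:
step 1: unify ((d -> c) -> (a -> b)) ~ ((d -> d) -> (b -> d))  [subst: {-} | 1 pending]
  -> decompose arrow: push (d -> c)~(d -> d), (a -> b)~(b -> d)
step 2: unify (d -> c) ~ (d -> d)  [subst: {-} | 2 pending]
  -> decompose arrow: push d~d, c~d
step 3: unify d ~ d  [subst: {-} | 3 pending]
  -> identical, skip
step 4: unify c ~ d  [subst: {-} | 2 pending]
  bind c := d
step 5: unify (a -> b) ~ (b -> d)  [subst: {c:=d} | 1 pending]
  -> decompose arrow: push a~b, b~d
step 6: unify a ~ b  [subst: {c:=d} | 2 pending]
  bind a := b
step 7: unify b ~ d  [subst: {c:=d, a:=b} | 1 pending]
  bind b := d
step 8: unify e ~ List List d  [subst: {c:=d, a:=b, b:=d} | 0 pending]
  bind e := List List d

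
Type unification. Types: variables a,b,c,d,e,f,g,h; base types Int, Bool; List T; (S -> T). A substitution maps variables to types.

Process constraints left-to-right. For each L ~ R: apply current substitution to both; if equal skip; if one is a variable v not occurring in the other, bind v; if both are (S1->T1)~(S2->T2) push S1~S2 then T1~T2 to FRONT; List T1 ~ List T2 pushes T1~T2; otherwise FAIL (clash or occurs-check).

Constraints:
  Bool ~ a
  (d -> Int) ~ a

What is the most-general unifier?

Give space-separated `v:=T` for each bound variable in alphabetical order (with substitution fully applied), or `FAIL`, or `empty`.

Answer: FAIL

Derivation:
step 1: unify Bool ~ a  [subst: {-} | 1 pending]
  bind a := Bool
step 2: unify (d -> Int) ~ Bool  [subst: {a:=Bool} | 0 pending]
  clash: (d -> Int) vs Bool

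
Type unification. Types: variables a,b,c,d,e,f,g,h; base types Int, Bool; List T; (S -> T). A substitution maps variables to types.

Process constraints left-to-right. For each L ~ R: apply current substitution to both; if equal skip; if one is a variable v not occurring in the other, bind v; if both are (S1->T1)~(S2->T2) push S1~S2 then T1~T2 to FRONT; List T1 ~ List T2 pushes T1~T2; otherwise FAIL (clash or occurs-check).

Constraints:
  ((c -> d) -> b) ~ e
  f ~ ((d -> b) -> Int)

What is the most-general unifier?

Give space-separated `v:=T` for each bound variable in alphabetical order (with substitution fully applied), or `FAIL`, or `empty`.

Answer: e:=((c -> d) -> b) f:=((d -> b) -> Int)

Derivation:
step 1: unify ((c -> d) -> b) ~ e  [subst: {-} | 1 pending]
  bind e := ((c -> d) -> b)
step 2: unify f ~ ((d -> b) -> Int)  [subst: {e:=((c -> d) -> b)} | 0 pending]
  bind f := ((d -> b) -> Int)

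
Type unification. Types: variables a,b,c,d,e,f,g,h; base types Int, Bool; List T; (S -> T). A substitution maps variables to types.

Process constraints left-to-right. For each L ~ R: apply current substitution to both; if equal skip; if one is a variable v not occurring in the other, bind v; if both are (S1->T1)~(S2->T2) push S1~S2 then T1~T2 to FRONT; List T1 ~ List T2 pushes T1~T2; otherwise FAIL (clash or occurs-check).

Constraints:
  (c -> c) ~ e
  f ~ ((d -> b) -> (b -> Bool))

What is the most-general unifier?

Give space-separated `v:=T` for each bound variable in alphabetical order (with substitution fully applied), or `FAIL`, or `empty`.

step 1: unify (c -> c) ~ e  [subst: {-} | 1 pending]
  bind e := (c -> c)
step 2: unify f ~ ((d -> b) -> (b -> Bool))  [subst: {e:=(c -> c)} | 0 pending]
  bind f := ((d -> b) -> (b -> Bool))

Answer: e:=(c -> c) f:=((d -> b) -> (b -> Bool))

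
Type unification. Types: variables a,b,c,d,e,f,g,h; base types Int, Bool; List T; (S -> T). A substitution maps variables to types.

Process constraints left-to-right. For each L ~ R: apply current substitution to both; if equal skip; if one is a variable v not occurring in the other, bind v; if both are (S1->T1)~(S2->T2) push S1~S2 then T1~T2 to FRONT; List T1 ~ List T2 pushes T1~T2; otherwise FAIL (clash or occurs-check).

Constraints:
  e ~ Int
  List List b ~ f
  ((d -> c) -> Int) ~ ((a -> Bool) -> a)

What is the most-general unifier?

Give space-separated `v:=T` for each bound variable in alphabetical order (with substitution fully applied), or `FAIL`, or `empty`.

step 1: unify e ~ Int  [subst: {-} | 2 pending]
  bind e := Int
step 2: unify List List b ~ f  [subst: {e:=Int} | 1 pending]
  bind f := List List b
step 3: unify ((d -> c) -> Int) ~ ((a -> Bool) -> a)  [subst: {e:=Int, f:=List List b} | 0 pending]
  -> decompose arrow: push (d -> c)~(a -> Bool), Int~a
step 4: unify (d -> c) ~ (a -> Bool)  [subst: {e:=Int, f:=List List b} | 1 pending]
  -> decompose arrow: push d~a, c~Bool
step 5: unify d ~ a  [subst: {e:=Int, f:=List List b} | 2 pending]
  bind d := a
step 6: unify c ~ Bool  [subst: {e:=Int, f:=List List b, d:=a} | 1 pending]
  bind c := Bool
step 7: unify Int ~ a  [subst: {e:=Int, f:=List List b, d:=a, c:=Bool} | 0 pending]
  bind a := Int

Answer: a:=Int c:=Bool d:=Int e:=Int f:=List List b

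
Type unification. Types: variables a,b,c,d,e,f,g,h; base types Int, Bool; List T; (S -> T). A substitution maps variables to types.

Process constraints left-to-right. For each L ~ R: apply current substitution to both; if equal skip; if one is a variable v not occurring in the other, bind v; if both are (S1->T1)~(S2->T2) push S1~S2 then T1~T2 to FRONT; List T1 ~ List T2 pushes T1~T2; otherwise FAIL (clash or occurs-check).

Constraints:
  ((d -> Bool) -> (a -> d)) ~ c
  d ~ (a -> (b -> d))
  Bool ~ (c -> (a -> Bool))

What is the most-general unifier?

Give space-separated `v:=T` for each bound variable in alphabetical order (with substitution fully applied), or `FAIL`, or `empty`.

step 1: unify ((d -> Bool) -> (a -> d)) ~ c  [subst: {-} | 2 pending]
  bind c := ((d -> Bool) -> (a -> d))
step 2: unify d ~ (a -> (b -> d))  [subst: {c:=((d -> Bool) -> (a -> d))} | 1 pending]
  occurs-check fail: d in (a -> (b -> d))

Answer: FAIL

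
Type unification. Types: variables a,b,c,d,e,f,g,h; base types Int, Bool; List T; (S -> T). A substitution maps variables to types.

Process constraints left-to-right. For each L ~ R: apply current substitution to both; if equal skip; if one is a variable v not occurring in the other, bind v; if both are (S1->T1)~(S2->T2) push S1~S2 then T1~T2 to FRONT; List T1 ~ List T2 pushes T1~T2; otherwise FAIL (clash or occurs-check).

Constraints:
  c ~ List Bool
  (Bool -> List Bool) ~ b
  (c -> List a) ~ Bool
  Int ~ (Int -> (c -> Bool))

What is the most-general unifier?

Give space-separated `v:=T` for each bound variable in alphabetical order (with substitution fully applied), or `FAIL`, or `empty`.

Answer: FAIL

Derivation:
step 1: unify c ~ List Bool  [subst: {-} | 3 pending]
  bind c := List Bool
step 2: unify (Bool -> List Bool) ~ b  [subst: {c:=List Bool} | 2 pending]
  bind b := (Bool -> List Bool)
step 3: unify (List Bool -> List a) ~ Bool  [subst: {c:=List Bool, b:=(Bool -> List Bool)} | 1 pending]
  clash: (List Bool -> List a) vs Bool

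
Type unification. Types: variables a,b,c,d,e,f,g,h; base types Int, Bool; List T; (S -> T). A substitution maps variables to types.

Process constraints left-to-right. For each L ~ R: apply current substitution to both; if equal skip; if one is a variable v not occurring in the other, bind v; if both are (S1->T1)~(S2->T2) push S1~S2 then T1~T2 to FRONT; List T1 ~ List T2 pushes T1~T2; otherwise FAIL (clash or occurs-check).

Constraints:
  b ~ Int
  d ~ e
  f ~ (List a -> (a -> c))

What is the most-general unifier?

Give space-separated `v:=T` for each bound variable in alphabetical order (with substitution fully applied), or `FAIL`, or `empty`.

Answer: b:=Int d:=e f:=(List a -> (a -> c))

Derivation:
step 1: unify b ~ Int  [subst: {-} | 2 pending]
  bind b := Int
step 2: unify d ~ e  [subst: {b:=Int} | 1 pending]
  bind d := e
step 3: unify f ~ (List a -> (a -> c))  [subst: {b:=Int, d:=e} | 0 pending]
  bind f := (List a -> (a -> c))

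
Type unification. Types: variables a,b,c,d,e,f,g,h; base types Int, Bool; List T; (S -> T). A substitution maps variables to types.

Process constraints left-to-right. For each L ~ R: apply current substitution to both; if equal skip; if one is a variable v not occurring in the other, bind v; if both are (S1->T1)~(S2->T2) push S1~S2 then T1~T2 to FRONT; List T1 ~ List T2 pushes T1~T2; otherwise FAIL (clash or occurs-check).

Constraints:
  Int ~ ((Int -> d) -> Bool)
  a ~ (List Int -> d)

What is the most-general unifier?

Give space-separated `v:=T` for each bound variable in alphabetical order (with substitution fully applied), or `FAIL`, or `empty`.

Answer: FAIL

Derivation:
step 1: unify Int ~ ((Int -> d) -> Bool)  [subst: {-} | 1 pending]
  clash: Int vs ((Int -> d) -> Bool)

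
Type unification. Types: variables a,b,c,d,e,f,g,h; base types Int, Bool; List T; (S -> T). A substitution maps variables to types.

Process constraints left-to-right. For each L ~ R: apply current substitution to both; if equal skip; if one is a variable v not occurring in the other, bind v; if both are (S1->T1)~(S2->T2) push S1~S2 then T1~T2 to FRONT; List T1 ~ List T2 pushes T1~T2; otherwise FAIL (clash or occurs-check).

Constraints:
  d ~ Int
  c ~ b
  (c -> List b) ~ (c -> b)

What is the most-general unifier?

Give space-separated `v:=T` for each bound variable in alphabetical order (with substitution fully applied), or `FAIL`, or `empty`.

step 1: unify d ~ Int  [subst: {-} | 2 pending]
  bind d := Int
step 2: unify c ~ b  [subst: {d:=Int} | 1 pending]
  bind c := b
step 3: unify (b -> List b) ~ (b -> b)  [subst: {d:=Int, c:=b} | 0 pending]
  -> decompose arrow: push b~b, List b~b
step 4: unify b ~ b  [subst: {d:=Int, c:=b} | 1 pending]
  -> identical, skip
step 5: unify List b ~ b  [subst: {d:=Int, c:=b} | 0 pending]
  occurs-check fail

Answer: FAIL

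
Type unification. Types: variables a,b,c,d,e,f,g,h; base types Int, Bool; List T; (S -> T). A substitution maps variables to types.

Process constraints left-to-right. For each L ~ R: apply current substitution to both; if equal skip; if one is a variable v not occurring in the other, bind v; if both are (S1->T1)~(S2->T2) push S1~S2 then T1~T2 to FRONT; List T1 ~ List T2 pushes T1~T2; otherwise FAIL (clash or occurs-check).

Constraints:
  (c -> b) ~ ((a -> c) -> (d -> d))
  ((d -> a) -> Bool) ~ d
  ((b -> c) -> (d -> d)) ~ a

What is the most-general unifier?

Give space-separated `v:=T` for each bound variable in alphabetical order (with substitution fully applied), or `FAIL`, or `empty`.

Answer: FAIL

Derivation:
step 1: unify (c -> b) ~ ((a -> c) -> (d -> d))  [subst: {-} | 2 pending]
  -> decompose arrow: push c~(a -> c), b~(d -> d)
step 2: unify c ~ (a -> c)  [subst: {-} | 3 pending]
  occurs-check fail: c in (a -> c)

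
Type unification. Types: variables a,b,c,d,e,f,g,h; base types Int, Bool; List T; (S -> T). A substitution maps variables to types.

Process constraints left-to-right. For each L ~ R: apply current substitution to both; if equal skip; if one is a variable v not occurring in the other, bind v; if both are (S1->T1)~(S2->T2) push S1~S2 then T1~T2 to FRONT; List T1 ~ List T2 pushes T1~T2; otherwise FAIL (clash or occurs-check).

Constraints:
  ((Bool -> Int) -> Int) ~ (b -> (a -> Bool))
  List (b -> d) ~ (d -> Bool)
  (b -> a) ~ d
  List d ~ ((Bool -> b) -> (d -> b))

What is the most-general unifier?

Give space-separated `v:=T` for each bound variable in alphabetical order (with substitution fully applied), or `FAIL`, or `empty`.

step 1: unify ((Bool -> Int) -> Int) ~ (b -> (a -> Bool))  [subst: {-} | 3 pending]
  -> decompose arrow: push (Bool -> Int)~b, Int~(a -> Bool)
step 2: unify (Bool -> Int) ~ b  [subst: {-} | 4 pending]
  bind b := (Bool -> Int)
step 3: unify Int ~ (a -> Bool)  [subst: {b:=(Bool -> Int)} | 3 pending]
  clash: Int vs (a -> Bool)

Answer: FAIL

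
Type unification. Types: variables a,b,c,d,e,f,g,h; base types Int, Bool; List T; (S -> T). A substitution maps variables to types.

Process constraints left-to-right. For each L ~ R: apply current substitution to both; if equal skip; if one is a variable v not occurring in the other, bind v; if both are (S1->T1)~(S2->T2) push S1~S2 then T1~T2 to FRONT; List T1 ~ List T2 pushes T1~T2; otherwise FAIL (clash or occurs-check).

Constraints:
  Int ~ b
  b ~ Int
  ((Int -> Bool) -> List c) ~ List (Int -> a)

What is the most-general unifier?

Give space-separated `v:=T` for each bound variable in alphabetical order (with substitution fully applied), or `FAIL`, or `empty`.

step 1: unify Int ~ b  [subst: {-} | 2 pending]
  bind b := Int
step 2: unify Int ~ Int  [subst: {b:=Int} | 1 pending]
  -> identical, skip
step 3: unify ((Int -> Bool) -> List c) ~ List (Int -> a)  [subst: {b:=Int} | 0 pending]
  clash: ((Int -> Bool) -> List c) vs List (Int -> a)

Answer: FAIL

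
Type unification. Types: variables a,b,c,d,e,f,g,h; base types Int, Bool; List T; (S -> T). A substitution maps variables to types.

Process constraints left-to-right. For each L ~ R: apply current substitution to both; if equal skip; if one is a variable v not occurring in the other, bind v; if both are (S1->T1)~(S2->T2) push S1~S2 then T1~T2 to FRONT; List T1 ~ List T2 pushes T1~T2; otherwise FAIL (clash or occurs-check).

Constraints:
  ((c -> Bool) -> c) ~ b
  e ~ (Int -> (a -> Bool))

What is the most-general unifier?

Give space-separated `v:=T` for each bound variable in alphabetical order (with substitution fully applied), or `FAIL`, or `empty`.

Answer: b:=((c -> Bool) -> c) e:=(Int -> (a -> Bool))

Derivation:
step 1: unify ((c -> Bool) -> c) ~ b  [subst: {-} | 1 pending]
  bind b := ((c -> Bool) -> c)
step 2: unify e ~ (Int -> (a -> Bool))  [subst: {b:=((c -> Bool) -> c)} | 0 pending]
  bind e := (Int -> (a -> Bool))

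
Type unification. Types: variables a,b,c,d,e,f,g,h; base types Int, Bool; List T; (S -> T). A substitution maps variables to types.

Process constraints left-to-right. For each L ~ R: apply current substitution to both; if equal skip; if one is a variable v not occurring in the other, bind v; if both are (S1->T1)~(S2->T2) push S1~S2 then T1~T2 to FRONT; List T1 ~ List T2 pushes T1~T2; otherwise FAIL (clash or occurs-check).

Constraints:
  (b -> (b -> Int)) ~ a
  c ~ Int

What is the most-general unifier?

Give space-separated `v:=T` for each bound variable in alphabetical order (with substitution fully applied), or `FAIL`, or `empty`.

step 1: unify (b -> (b -> Int)) ~ a  [subst: {-} | 1 pending]
  bind a := (b -> (b -> Int))
step 2: unify c ~ Int  [subst: {a:=(b -> (b -> Int))} | 0 pending]
  bind c := Int

Answer: a:=(b -> (b -> Int)) c:=Int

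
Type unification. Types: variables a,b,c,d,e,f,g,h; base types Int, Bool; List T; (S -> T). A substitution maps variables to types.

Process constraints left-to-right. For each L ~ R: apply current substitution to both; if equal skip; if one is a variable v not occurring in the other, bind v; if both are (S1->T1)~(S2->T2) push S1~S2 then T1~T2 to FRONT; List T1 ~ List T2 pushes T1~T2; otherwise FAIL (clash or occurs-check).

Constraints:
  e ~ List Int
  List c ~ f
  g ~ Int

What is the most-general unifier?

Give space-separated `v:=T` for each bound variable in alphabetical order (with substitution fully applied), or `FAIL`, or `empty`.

step 1: unify e ~ List Int  [subst: {-} | 2 pending]
  bind e := List Int
step 2: unify List c ~ f  [subst: {e:=List Int} | 1 pending]
  bind f := List c
step 3: unify g ~ Int  [subst: {e:=List Int, f:=List c} | 0 pending]
  bind g := Int

Answer: e:=List Int f:=List c g:=Int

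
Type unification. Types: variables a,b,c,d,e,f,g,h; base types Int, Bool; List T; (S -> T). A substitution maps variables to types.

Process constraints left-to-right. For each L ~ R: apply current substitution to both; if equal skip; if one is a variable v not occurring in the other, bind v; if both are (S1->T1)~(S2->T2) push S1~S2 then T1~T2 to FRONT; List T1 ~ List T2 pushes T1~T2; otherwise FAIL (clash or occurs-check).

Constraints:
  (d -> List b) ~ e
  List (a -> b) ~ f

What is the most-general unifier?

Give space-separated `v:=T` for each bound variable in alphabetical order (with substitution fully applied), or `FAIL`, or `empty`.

step 1: unify (d -> List b) ~ e  [subst: {-} | 1 pending]
  bind e := (d -> List b)
step 2: unify List (a -> b) ~ f  [subst: {e:=(d -> List b)} | 0 pending]
  bind f := List (a -> b)

Answer: e:=(d -> List b) f:=List (a -> b)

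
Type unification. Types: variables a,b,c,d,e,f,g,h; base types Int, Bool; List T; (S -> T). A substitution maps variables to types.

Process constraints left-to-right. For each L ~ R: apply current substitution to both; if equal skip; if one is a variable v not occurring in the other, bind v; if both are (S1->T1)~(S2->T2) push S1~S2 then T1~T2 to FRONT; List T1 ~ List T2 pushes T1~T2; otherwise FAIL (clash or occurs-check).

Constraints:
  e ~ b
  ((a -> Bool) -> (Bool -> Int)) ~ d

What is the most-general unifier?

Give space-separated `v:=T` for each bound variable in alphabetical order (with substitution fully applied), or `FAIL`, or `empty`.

step 1: unify e ~ b  [subst: {-} | 1 pending]
  bind e := b
step 2: unify ((a -> Bool) -> (Bool -> Int)) ~ d  [subst: {e:=b} | 0 pending]
  bind d := ((a -> Bool) -> (Bool -> Int))

Answer: d:=((a -> Bool) -> (Bool -> Int)) e:=b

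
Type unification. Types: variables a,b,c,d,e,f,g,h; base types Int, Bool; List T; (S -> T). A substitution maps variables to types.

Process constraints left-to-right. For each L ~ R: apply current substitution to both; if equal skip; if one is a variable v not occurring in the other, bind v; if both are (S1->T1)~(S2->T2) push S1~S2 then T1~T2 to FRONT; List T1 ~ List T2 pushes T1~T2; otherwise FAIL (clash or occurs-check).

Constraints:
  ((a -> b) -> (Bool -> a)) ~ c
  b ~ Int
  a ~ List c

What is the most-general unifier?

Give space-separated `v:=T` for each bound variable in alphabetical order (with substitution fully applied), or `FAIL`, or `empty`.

step 1: unify ((a -> b) -> (Bool -> a)) ~ c  [subst: {-} | 2 pending]
  bind c := ((a -> b) -> (Bool -> a))
step 2: unify b ~ Int  [subst: {c:=((a -> b) -> (Bool -> a))} | 1 pending]
  bind b := Int
step 3: unify a ~ List ((a -> Int) -> (Bool -> a))  [subst: {c:=((a -> b) -> (Bool -> a)), b:=Int} | 0 pending]
  occurs-check fail: a in List ((a -> Int) -> (Bool -> a))

Answer: FAIL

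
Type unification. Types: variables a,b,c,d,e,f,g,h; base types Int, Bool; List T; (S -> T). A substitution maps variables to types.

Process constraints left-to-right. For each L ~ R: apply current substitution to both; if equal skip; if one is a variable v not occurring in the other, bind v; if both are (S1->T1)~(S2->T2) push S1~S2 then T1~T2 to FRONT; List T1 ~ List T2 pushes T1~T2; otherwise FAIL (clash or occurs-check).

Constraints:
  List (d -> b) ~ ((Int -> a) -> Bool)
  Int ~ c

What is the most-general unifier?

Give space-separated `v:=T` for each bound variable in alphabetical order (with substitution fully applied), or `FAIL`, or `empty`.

step 1: unify List (d -> b) ~ ((Int -> a) -> Bool)  [subst: {-} | 1 pending]
  clash: List (d -> b) vs ((Int -> a) -> Bool)

Answer: FAIL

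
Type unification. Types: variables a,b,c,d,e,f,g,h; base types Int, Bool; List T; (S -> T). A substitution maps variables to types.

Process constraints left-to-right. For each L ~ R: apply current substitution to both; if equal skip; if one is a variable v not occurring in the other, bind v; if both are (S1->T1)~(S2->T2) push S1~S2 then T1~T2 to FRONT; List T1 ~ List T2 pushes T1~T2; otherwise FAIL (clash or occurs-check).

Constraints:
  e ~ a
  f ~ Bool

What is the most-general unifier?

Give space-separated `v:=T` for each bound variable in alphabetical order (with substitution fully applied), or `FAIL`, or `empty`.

Answer: e:=a f:=Bool

Derivation:
step 1: unify e ~ a  [subst: {-} | 1 pending]
  bind e := a
step 2: unify f ~ Bool  [subst: {e:=a} | 0 pending]
  bind f := Bool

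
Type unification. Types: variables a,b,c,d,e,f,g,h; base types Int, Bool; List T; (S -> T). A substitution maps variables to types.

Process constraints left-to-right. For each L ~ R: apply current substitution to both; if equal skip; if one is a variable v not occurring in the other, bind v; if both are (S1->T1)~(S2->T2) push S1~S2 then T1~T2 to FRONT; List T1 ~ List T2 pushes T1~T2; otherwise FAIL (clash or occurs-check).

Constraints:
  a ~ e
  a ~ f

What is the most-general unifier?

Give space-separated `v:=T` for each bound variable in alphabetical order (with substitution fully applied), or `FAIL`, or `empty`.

step 1: unify a ~ e  [subst: {-} | 1 pending]
  bind a := e
step 2: unify e ~ f  [subst: {a:=e} | 0 pending]
  bind e := f

Answer: a:=f e:=f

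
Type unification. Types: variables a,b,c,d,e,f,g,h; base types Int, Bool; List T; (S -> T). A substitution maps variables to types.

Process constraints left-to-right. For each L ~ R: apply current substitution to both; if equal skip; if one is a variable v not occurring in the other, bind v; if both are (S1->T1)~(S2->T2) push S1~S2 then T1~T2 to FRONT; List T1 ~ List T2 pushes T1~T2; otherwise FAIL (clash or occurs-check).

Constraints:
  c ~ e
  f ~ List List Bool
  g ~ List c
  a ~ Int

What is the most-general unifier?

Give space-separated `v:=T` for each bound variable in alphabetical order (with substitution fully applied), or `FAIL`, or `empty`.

Answer: a:=Int c:=e f:=List List Bool g:=List e

Derivation:
step 1: unify c ~ e  [subst: {-} | 3 pending]
  bind c := e
step 2: unify f ~ List List Bool  [subst: {c:=e} | 2 pending]
  bind f := List List Bool
step 3: unify g ~ List e  [subst: {c:=e, f:=List List Bool} | 1 pending]
  bind g := List e
step 4: unify a ~ Int  [subst: {c:=e, f:=List List Bool, g:=List e} | 0 pending]
  bind a := Int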